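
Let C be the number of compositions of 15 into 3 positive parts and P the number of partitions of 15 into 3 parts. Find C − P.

Compositions: C(14,2) = 91.
Unordered (partitions into 3 parts): 19.
Difference: 91 − 19 = 72.

72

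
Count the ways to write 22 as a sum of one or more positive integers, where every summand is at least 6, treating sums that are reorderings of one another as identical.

11

They are:
22
16+6
15+7
14+8
13+9
12+10
11+11
10+6+6
9+7+6
8+8+6
8+7+7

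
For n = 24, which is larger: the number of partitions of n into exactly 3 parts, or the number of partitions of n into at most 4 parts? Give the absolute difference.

Partitions of 24 into exactly 3 parts: 48.
Partitions of 24 into at most 4 parts: 169.
|48 − 169| = 121.

121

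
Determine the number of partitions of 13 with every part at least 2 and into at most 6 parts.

Enumerating:
13
11+2
10+3
9+4
9+2+2
8+5
8+3+2
7+6
7+4+2
7+3+3
7+2+2+2
6+5+2
6+4+3
6+3+2+2
5+5+3
5+4+4
5+4+2+2
5+3+3+2
5+2+2+2+2
4+4+3+2
4+3+3+3
4+3+2+2+2
3+3+3+2+2
3+2+2+2+2+2

24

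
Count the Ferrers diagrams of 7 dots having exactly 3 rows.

4

The partitions of 7 that satisfy the conditions:
5 + 1 + 1
4 + 2 + 1
3 + 3 + 1
3 + 2 + 2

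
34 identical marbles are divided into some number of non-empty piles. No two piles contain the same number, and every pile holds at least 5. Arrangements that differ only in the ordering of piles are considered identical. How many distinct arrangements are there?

A partial list (first 12 by largest part):
34
29+5
28+6
27+7
26+8
25+9
24+10
23+11
23+6+5
22+12
22+7+5
21+13
…and 46 more, for 58 total.

58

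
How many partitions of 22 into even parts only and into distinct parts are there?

12

Enumerating:
22
20 + 2
18 + 4
16 + 6
16 + 4 + 2
14 + 8
14 + 6 + 2
12 + 10
12 + 8 + 2
12 + 6 + 4
10 + 8 + 4
10 + 6 + 4 + 2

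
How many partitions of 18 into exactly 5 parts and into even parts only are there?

The partitions of 18 that satisfy the conditions:
10, 2, 2, 2, 2
8, 4, 2, 2, 2
6, 6, 2, 2, 2
6, 4, 4, 2, 2
4, 4, 4, 4, 2

5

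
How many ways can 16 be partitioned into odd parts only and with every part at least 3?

The partitions of 16 that satisfy the conditions:
3, 13
5, 11
7, 9
3, 3, 3, 7
3, 3, 5, 5

5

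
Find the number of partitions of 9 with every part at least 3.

They are:
9
3,6
4,5
3,3,3
Counting gives 4.

4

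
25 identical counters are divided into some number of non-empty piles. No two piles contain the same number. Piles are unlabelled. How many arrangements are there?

142

There are 142 such partitions.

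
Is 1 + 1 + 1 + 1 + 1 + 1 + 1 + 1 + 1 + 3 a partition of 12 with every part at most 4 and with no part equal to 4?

Yes

The parts sum to 12, and the condition 'no summand exceeds 4' holds; the condition 'no summand equals 4' holds.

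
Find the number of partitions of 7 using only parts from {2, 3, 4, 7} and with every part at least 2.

3

Enumerating:
7
4+3
3+2+2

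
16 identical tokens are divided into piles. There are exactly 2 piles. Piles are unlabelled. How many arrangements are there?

8

They are:
15, 1
14, 2
13, 3
12, 4
11, 5
10, 6
9, 7
8, 8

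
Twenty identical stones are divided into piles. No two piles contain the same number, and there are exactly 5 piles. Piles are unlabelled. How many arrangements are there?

7

The partitions of 20 that satisfy the conditions:
1+2+3+4+10
1+2+3+5+9
1+2+3+6+8
1+2+4+5+8
1+2+4+6+7
1+3+4+5+7
2+3+4+5+6
That's 7 in total.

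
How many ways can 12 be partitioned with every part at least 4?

5

They are:
12
8, 4
7, 5
6, 6
4, 4, 4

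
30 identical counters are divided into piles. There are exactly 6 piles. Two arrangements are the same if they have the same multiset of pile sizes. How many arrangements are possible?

532

Direct enumeration gives 532 partitions.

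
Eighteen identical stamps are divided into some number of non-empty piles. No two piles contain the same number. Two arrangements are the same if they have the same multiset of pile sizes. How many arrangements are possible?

46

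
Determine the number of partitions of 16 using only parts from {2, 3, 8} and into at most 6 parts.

Listing the qualifying partitions of 16:
8,8
8,3,3,2
8,2,2,2,2
3,3,3,3,2,2
Counting gives 4.

4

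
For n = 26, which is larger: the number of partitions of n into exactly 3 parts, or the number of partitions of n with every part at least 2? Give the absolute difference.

422

Partitions of 26 into exactly 3 parts: 56.
Partitions of 26 with every part at least 2: 478.
|56 − 478| = 422.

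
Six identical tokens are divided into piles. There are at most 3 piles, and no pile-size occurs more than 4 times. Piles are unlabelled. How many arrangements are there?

The partitions of 6 that satisfy the conditions:
6
5+1
4+2
4+1+1
3+3
3+2+1
2+2+2

7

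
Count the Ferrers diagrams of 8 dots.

Enumerating:
8
7+1
6+2
6+1+1
5+3
5+2+1
5+1+1+1
4+4
4+3+1
4+2+2
4+2+1+1
4+1+1+1+1
3+3+2
3+3+1+1
3+2+2+1
3+2+1+1+1
3+1+1+1+1+1
2+2+2+2
2+2+2+1+1
2+2+1+1+1+1
2+1+1+1+1+1+1
1+1+1+1+1+1+1+1
That's 22 in total.

22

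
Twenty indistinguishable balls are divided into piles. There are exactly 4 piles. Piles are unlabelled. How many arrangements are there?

There are too many to list fully; the first 12 (by largest part) are:
17, 1, 1, 1
16, 2, 1, 1
15, 3, 1, 1
15, 2, 2, 1
14, 4, 1, 1
14, 3, 2, 1
14, 2, 2, 2
13, 5, 1, 1
13, 4, 2, 1
13, 3, 3, 1
13, 3, 2, 2
12, 6, 1, 1
…and 52 more, for 64 total.

64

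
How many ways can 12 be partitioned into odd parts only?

Listing the qualifying partitions of 12:
11,1
9,3
9,1,1,1
7,5
7,3,1,1
7,1,1,1,1,1
5,5,1,1
5,3,3,1
5,3,1,1,1,1
5,1,1,1,1,1,1,1
3,3,3,3
3,3,3,1,1,1
3,3,1,1,1,1,1,1
3,1,1,1,1,1,1,1,1,1
1,1,1,1,1,1,1,1,1,1,1,1
That's 15 in total.

15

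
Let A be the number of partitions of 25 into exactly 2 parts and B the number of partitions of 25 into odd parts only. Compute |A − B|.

Partitions of 25 into exactly 2 parts: 12.
Partitions of 25 into odd parts only: 142.
|12 − 142| = 130.

130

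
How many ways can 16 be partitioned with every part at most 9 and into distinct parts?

18

Listing the qualifying partitions of 16:
9+7
9+6+1
9+5+2
9+4+3
9+4+2+1
8+7+1
8+6+2
8+5+3
8+5+2+1
8+4+3+1
7+6+3
7+6+2+1
7+5+4
7+5+3+1
7+4+3+2
6+5+4+1
6+5+3+2
6+4+3+2+1
Counting gives 18.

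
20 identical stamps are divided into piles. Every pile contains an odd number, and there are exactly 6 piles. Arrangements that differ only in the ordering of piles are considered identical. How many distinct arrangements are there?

14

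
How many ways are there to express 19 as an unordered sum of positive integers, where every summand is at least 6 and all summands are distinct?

5

They are:
19
13,6
12,7
11,8
10,9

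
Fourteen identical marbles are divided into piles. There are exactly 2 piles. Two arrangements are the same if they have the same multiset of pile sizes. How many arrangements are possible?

7

Enumerating:
13 + 1
12 + 2
11 + 3
10 + 4
9 + 5
8 + 6
7 + 7
That's 7 in total.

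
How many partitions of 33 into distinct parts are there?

448

Systematic enumeration (by largest part, then next-largest, …) yields 448.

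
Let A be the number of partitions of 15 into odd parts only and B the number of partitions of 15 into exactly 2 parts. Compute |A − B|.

Partitions of 15 into odd parts only: 27.
Partitions of 15 into exactly 2 parts: 7.
|27 − 7| = 20.

20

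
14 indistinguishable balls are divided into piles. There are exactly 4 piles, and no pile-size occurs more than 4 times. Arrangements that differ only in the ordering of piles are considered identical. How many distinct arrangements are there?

23

Listing the qualifying partitions of 14:
11+1+1+1
10+2+1+1
9+3+1+1
9+2+2+1
8+4+1+1
8+3+2+1
8+2+2+2
7+5+1+1
7+4+2+1
7+3+3+1
7+3+2+2
6+6+1+1
6+5+2+1
6+4+3+1
6+4+2+2
6+3+3+2
5+5+3+1
5+5+2+2
5+4+4+1
5+4+3+2
5+3+3+3
4+4+4+2
4+4+3+3
Counting gives 23.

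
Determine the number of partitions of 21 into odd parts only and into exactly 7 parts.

Listing the qualifying partitions of 21:
1, 1, 1, 1, 1, 1, 15
1, 1, 1, 1, 1, 3, 13
1, 1, 1, 1, 1, 5, 11
1, 1, 1, 1, 3, 3, 11
1, 1, 1, 1, 1, 7, 9
1, 1, 1, 1, 3, 5, 9
1, 1, 1, 3, 3, 3, 9
1, 1, 1, 1, 3, 7, 7
1, 1, 1, 1, 5, 5, 7
1, 1, 1, 3, 3, 5, 7
1, 1, 3, 3, 3, 3, 7
1, 1, 1, 3, 5, 5, 5
1, 1, 3, 3, 3, 5, 5
1, 3, 3, 3, 3, 3, 5
3, 3, 3, 3, 3, 3, 3

15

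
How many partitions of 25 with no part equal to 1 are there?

383

There are 383 such partitions.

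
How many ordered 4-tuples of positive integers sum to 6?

10

By stars and bars with positive parts, the count is C(5,3) = 10.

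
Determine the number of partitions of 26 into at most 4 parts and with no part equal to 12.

Direct enumeration gives 182 partitions.

182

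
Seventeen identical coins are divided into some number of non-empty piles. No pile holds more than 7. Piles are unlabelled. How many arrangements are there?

Systematic enumeration (by largest part, then next-largest, …) yields 201.

201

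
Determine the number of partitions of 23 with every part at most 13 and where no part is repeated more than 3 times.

516

Systematic enumeration (by largest part, then next-largest, …) yields 516.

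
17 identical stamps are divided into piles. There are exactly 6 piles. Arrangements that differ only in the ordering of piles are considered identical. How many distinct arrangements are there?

A partial list (first 12 by largest part):
12+1+1+1+1+1
11+2+1+1+1+1
10+3+1+1+1+1
10+2+2+1+1+1
9+4+1+1+1+1
9+3+2+1+1+1
9+2+2+2+1+1
8+5+1+1+1+1
8+4+2+1+1+1
8+3+3+1+1+1
8+3+2+2+1+1
8+2+2+2+2+1
…and 32 more, for 44 total.

44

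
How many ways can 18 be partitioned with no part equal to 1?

Systematic enumeration (by largest part, then next-largest, …) yields 88.

88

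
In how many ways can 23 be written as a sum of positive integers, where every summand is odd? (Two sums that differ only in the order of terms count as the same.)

104

A full systematic count gives 104.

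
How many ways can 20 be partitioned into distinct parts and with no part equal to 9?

53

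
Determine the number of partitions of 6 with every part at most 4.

9

They are:
4, 2
4, 1, 1
3, 3
3, 2, 1
3, 1, 1, 1
2, 2, 2
2, 2, 1, 1
2, 1, 1, 1, 1
1, 1, 1, 1, 1, 1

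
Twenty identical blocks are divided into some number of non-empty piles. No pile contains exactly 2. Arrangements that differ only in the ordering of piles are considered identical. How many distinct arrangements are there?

Counting exhaustively, 242 partitions satisfy the conditions.

242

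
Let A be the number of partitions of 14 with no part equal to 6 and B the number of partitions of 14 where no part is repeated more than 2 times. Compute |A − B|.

56

Partitions of 14 with no part equal to 6: 113.
Partitions of 14 where no part is repeated more than 2 times: 57.
|113 − 57| = 56.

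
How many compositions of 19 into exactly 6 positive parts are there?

8568

Place 5 bars in the 18 internal gaps of a row of 19 dots: C(18,5) = 8568.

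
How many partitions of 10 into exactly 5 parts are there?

7

They are:
6 + 1 + 1 + 1 + 1
5 + 2 + 1 + 1 + 1
4 + 3 + 1 + 1 + 1
4 + 2 + 2 + 1 + 1
3 + 3 + 2 + 1 + 1
3 + 2 + 2 + 2 + 1
2 + 2 + 2 + 2 + 2
Counting gives 7.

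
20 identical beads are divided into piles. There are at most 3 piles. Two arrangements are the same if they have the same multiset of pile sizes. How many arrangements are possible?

A partial list (first 12 by largest part):
20
19+1
18+2
18+1+1
17+3
17+2+1
16+4
16+3+1
16+2+2
15+5
15+4+1
15+3+2
…and 32 more, for 44 total.

44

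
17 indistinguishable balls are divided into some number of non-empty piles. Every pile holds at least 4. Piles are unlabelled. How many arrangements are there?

They are:
17
13+4
12+5
11+6
10+7
9+8
9+4+4
8+5+4
7+6+4
7+5+5
6+6+5
5+4+4+4

12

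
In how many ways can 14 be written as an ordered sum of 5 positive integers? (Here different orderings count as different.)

715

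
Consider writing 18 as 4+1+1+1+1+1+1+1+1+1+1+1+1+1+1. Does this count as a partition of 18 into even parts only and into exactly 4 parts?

The parts sum to 18, and the condition 'every summand is even' is violated.

No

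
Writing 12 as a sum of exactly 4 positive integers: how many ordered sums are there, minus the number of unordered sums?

150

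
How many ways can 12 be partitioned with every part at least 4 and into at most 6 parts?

5

Listing the qualifying partitions of 12:
12
4 + 8
5 + 7
6 + 6
4 + 4 + 4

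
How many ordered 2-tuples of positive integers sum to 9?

A composition of 9 into 2 positive parts is chosen by placing 1 dividers among the 8 gaps between 9 units: C(8,1) = 8.

8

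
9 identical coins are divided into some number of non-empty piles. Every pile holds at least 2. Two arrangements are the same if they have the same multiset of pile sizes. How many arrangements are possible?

8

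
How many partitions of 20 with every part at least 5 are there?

13

Listing the qualifying partitions of 20:
20
15 + 5
14 + 6
13 + 7
12 + 8
11 + 9
10 + 10
10 + 5 + 5
9 + 6 + 5
8 + 7 + 5
8 + 6 + 6
7 + 7 + 6
5 + 5 + 5 + 5
That's 13 in total.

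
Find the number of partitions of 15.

Enumerating by decreasing first part gives 176 partitions in all.

176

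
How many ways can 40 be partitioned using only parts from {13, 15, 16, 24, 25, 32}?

The partitions of 40 that satisfy the conditions:
25+15
24+16

2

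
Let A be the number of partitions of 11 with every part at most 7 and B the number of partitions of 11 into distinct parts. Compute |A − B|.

Partitions of 11 with every part at most 7: 49.
Partitions of 11 into distinct parts: 12.
|49 − 12| = 37.

37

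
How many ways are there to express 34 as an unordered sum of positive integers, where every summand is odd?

512

There are 512 such partitions.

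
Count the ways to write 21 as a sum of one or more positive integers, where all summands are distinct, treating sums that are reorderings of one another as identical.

76

A full systematic count gives 76.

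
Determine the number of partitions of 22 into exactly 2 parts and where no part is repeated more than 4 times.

11

Listing the qualifying partitions of 22:
21 + 1
20 + 2
19 + 3
18 + 4
17 + 5
16 + 6
15 + 7
14 + 8
13 + 9
12 + 10
11 + 11
Counting gives 11.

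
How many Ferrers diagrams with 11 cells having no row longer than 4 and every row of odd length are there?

4

They are:
3,3,3,1,1
3,3,1,1,1,1,1
3,1,1,1,1,1,1,1,1
1,1,1,1,1,1,1,1,1,1,1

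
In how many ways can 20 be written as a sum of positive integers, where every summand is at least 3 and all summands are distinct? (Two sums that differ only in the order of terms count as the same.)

20

They are:
20
17+3
16+4
15+5
14+6
13+7
13+4+3
12+8
12+5+3
11+9
11+6+3
11+5+4
10+7+3
10+6+4
9+8+3
9+7+4
9+6+5
8+7+5
8+5+4+3
7+6+4+3
That's 20 in total.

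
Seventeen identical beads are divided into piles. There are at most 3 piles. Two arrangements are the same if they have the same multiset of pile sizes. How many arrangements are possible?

33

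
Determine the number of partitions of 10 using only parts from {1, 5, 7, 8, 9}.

6

Enumerating:
9 + 1
8 + 1 + 1
7 + 1 + 1 + 1
5 + 5
5 + 1 + 1 + 1 + 1 + 1
1 + 1 + 1 + 1 + 1 + 1 + 1 + 1 + 1 + 1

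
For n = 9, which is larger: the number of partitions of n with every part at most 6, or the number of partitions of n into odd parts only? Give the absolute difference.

18

Partitions of 9 with every part at most 6: 26.
Partitions of 9 into odd parts only: 8.
|26 − 8| = 18.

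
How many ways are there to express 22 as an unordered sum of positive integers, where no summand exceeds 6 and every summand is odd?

The partitions of 22 that satisfy the conditions:
5+5+5+5+1+1
5+5+5+3+3+1
5+5+5+3+1+1+1+1
5+5+5+1+1+1+1+1+1+1
5+5+3+3+3+3
5+5+3+3+3+1+1+1
5+5+3+3+1+1+1+1+1+1
5+5+3+1+1+1+1+1+1+1+1+1
5+5+1+1+1+1+1+1+1+1+1+1+1+1
5+3+3+3+3+3+1+1
5+3+3+3+3+1+1+1+1+1
5+3+3+3+1+1+1+1+1+1+1+1
5+3+3+1+1+1+1+1+1+1+1+1+1+1
5+3+1+1+1+1+1+1+1+1+1+1+1+1+1+1
5+1+1+1+1+1+1+1+1+1+1+1+1+1+1+1+1+1
3+3+3+3+3+3+3+1
3+3+3+3+3+3+1+1+1+1
3+3+3+3+3+1+1+1+1+1+1+1
3+3+3+3+1+1+1+1+1+1+1+1+1+1
3+3+3+1+1+1+1+1+1+1+1+1+1+1+1+1
3+3+1+1+1+1+1+1+1+1+1+1+1+1+1+1+1+1
3+1+1+1+1+1+1+1+1+1+1+1+1+1+1+1+1+1+1+1
1+1+1+1+1+1+1+1+1+1+1+1+1+1+1+1+1+1+1+1+1+1

23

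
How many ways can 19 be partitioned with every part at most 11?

445

Enumerating by decreasing first part gives 445 partitions in all.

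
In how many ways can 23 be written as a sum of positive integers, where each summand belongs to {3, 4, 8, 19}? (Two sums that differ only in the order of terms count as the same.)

6

They are:
4+19
3+4+8+8
3+4+4+4+8
3+3+3+3+3+8
3+4+4+4+4+4
3+3+3+3+3+4+4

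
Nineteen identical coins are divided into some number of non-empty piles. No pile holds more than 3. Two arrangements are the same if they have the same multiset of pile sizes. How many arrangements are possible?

40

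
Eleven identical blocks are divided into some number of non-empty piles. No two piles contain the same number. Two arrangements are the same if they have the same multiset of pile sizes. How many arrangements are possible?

They are:
11
1 + 10
2 + 9
3 + 8
1 + 2 + 8
4 + 7
1 + 3 + 7
5 + 6
1 + 4 + 6
2 + 3 + 6
2 + 4 + 5
1 + 2 + 3 + 5

12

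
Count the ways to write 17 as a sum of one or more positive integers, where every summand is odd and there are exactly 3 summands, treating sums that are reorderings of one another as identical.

8

The partitions of 17 that satisfy the conditions:
15, 1, 1
13, 3, 1
11, 5, 1
11, 3, 3
9, 7, 1
9, 5, 3
7, 7, 3
7, 5, 5
That's 8 in total.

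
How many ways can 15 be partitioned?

There are 176 such partitions.

176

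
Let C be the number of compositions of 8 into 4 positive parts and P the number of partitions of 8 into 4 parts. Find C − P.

30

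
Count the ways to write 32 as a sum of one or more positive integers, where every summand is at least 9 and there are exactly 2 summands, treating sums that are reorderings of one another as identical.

8

Enumerating:
23, 9
22, 10
21, 11
20, 12
19, 13
18, 14
17, 15
16, 16
Counting gives 8.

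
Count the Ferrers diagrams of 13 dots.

101

Direct enumeration gives 101 partitions.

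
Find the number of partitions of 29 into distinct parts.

Enumerating by decreasing first part gives 256 partitions in all.

256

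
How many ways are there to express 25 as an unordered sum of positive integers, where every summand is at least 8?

7

Enumerating:
25
17, 8
16, 9
15, 10
14, 11
13, 12
9, 8, 8
Counting gives 7.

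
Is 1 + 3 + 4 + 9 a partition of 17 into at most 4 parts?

The parts sum to 17, and the condition 'there are at most 4 summands' holds.

Yes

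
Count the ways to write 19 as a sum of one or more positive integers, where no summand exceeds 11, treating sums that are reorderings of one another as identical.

There are 445 such partitions.

445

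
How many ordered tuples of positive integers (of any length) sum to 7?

The number of compositions of n is 2^(n−1); here 2^6 = 64.

64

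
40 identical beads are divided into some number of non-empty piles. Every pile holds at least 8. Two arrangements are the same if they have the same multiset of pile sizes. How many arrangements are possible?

There are too many to list fully; the first 12 (by largest part) are:
40
8 + 32
9 + 31
10 + 30
11 + 29
12 + 28
13 + 27
14 + 26
15 + 25
16 + 24
8 + 8 + 24
17 + 23
…and 48 more, for 60 total.

60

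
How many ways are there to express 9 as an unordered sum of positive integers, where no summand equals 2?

15

The partitions of 9 that satisfy the conditions:
9
1+8
1+1+7
3+6
1+1+1+6
4+5
1+3+5
1+1+1+1+5
1+4+4
1+1+3+4
1+1+1+1+1+4
3+3+3
1+1+1+3+3
1+1+1+1+1+1+3
1+1+1+1+1+1+1+1+1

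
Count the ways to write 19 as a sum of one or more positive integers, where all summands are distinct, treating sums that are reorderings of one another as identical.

A partial list (first 12 by largest part):
19
18,1
17,2
16,3
16,2,1
15,4
15,3,1
14,5
14,4,1
14,3,2
13,6
13,5,1
…and 42 more, for 54 total.

54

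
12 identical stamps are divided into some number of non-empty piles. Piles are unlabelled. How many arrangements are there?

Counting exhaustively, 77 partitions satisfy the conditions.

77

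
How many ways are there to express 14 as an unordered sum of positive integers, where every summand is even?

They are:
14
12 + 2
10 + 4
10 + 2 + 2
8 + 6
8 + 4 + 2
8 + 2 + 2 + 2
6 + 6 + 2
6 + 4 + 4
6 + 4 + 2 + 2
6 + 2 + 2 + 2 + 2
4 + 4 + 4 + 2
4 + 4 + 2 + 2 + 2
4 + 2 + 2 + 2 + 2 + 2
2 + 2 + 2 + 2 + 2 + 2 + 2
Counting gives 15.

15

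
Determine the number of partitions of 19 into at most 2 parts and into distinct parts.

10

They are:
19
18+1
17+2
16+3
15+4
14+5
13+6
12+7
11+8
10+9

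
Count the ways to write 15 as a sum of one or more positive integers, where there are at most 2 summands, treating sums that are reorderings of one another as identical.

The partitions of 15 that satisfy the conditions:
15
14,1
13,2
12,3
11,4
10,5
9,6
8,7
That's 8 in total.

8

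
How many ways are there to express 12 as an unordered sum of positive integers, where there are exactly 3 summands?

Listing the qualifying partitions of 12:
10+1+1
9+2+1
8+3+1
8+2+2
7+4+1
7+3+2
6+5+1
6+4+2
6+3+3
5+5+2
5+4+3
4+4+4
Counting gives 12.

12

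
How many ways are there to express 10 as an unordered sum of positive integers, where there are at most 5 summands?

There are too many to list fully; the first 12 (by largest part) are:
10
9,1
8,2
8,1,1
7,3
7,2,1
7,1,1,1
6,4
6,3,1
6,2,2
6,2,1,1
6,1,1,1,1
…and 18 more, for 30 total.

30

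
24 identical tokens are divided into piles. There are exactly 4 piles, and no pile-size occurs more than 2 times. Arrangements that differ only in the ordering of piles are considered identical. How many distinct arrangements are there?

101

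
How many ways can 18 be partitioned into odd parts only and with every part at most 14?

43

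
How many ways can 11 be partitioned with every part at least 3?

6

The partitions of 11 that satisfy the conditions:
11
8,3
7,4
6,5
5,3,3
4,4,3
That's 6 in total.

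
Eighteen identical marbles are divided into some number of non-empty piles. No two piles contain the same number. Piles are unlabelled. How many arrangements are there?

46

There are too many to list fully; the first 12 (by largest part) are:
18
1,17
2,16
3,15
1,2,15
4,14
1,3,14
5,13
1,4,13
2,3,13
6,12
1,5,12
…and 34 more, for 46 total.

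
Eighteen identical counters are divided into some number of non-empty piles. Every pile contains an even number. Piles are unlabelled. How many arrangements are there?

30

A partial list (first 12 by largest part):
18
16, 2
14, 4
14, 2, 2
12, 6
12, 4, 2
12, 2, 2, 2
10, 8
10, 6, 2
10, 4, 4
10, 4, 2, 2
10, 2, 2, 2, 2
…and 18 more, for 30 total.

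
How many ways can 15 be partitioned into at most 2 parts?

8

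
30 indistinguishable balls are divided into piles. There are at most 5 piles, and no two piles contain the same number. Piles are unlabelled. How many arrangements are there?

268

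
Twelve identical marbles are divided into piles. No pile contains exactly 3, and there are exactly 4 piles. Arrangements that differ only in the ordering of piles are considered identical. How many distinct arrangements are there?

8

The partitions of 12 that satisfy the conditions:
9+1+1+1
8+2+1+1
7+2+2+1
6+4+1+1
6+2+2+2
5+5+1+1
5+4+2+1
4+4+2+2
Counting gives 8.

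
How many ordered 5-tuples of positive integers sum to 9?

By stars and bars with positive parts, the count is C(8,4) = 70.

70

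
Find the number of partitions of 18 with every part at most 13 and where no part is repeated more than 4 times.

Counting exhaustively, 250 partitions satisfy the conditions.

250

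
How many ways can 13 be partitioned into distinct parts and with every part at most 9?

The partitions of 13 that satisfy the conditions:
9,4
9,3,1
8,5
8,4,1
8,3,2
7,6
7,5,1
7,4,2
7,3,2,1
6,5,2
6,4,3
6,4,2,1
5,4,3,1

13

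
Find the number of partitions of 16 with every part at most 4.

64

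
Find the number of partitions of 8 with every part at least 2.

7

They are:
8
6+2
5+3
4+4
4+2+2
3+3+2
2+2+2+2
Counting gives 7.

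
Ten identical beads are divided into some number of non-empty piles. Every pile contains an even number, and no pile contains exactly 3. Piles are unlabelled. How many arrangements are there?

7

Listing the qualifying partitions of 10:
10
2 + 8
4 + 6
2 + 2 + 6
2 + 4 + 4
2 + 2 + 2 + 4
2 + 2 + 2 + 2 + 2
That's 7 in total.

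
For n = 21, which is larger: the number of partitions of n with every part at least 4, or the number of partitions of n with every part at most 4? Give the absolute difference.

Partitions of 21 with every part at least 4: 27.
Partitions of 21 with every part at most 4: 120.
|27 − 120| = 93.

93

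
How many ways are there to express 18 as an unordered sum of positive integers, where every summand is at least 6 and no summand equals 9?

Listing the qualifying partitions of 18:
18
12, 6
11, 7
10, 8
6, 6, 6
That's 5 in total.

5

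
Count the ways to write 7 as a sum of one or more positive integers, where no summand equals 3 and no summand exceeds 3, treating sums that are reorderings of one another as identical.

The partitions of 7 that satisfy the conditions:
2 + 2 + 2 + 1
2 + 2 + 1 + 1 + 1
2 + 1 + 1 + 1 + 1 + 1
1 + 1 + 1 + 1 + 1 + 1 + 1

4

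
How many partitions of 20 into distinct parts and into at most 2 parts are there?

The partitions of 20 that satisfy the conditions:
20
19 + 1
18 + 2
17 + 3
16 + 4
15 + 5
14 + 6
13 + 7
12 + 8
11 + 9

10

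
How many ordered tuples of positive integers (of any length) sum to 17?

65536

The number of compositions of n is 2^(n−1); here 2^16 = 65536.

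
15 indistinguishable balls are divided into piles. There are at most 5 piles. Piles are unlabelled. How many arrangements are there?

There are 84 such partitions.

84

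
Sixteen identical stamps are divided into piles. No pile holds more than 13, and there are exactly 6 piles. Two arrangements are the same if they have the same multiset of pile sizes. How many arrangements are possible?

There are too many to list fully; the first 12 (by largest part) are:
11 + 1 + 1 + 1 + 1 + 1
10 + 2 + 1 + 1 + 1 + 1
9 + 3 + 1 + 1 + 1 + 1
9 + 2 + 2 + 1 + 1 + 1
8 + 4 + 1 + 1 + 1 + 1
8 + 3 + 2 + 1 + 1 + 1
8 + 2 + 2 + 2 + 1 + 1
7 + 5 + 1 + 1 + 1 + 1
7 + 4 + 2 + 1 + 1 + 1
7 + 3 + 3 + 1 + 1 + 1
7 + 3 + 2 + 2 + 1 + 1
7 + 2 + 2 + 2 + 2 + 1
…and 23 more, for 35 total.

35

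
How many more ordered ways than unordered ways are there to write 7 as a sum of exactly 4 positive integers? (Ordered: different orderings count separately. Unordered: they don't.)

17

Compositions: C(6,3) = 20.
Unordered (partitions into 4 parts): 3.
Difference: 20 − 3 = 17.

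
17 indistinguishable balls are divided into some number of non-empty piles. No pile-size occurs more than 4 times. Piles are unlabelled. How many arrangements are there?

205

A full systematic count gives 205.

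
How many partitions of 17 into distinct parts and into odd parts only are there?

They are:
17
13+3+1
11+5+1
9+7+1
9+5+3
Counting gives 5.

5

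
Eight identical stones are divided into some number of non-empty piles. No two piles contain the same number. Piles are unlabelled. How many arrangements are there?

6

They are:
8
7 + 1
6 + 2
5 + 3
5 + 2 + 1
4 + 3 + 1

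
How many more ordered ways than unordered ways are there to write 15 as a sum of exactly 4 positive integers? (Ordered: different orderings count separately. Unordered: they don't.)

337

Compositions: C(14,3) = 364.
Partitions of 15 into exactly 4 parts: 27.
Difference: 364 − 27 = 337.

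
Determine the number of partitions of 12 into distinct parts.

They are:
12
1+11
2+10
3+9
1+2+9
4+8
1+3+8
5+7
1+4+7
2+3+7
1+5+6
2+4+6
1+2+3+6
3+4+5
1+2+4+5

15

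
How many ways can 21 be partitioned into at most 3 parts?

48

There are too many to list fully; the first 12 (by largest part) are:
21
20, 1
19, 2
19, 1, 1
18, 3
18, 2, 1
17, 4
17, 3, 1
17, 2, 2
16, 5
16, 4, 1
16, 3, 2
…and 36 more, for 48 total.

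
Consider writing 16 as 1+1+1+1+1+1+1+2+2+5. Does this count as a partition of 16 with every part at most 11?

The parts sum to 16, and the condition 'no summand exceeds 11' holds.

Yes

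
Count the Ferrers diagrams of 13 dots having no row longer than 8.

89

A full systematic count gives 89.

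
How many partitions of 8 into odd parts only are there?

Listing the qualifying partitions of 8:
7, 1
5, 3
5, 1, 1, 1
3, 3, 1, 1
3, 1, 1, 1, 1, 1
1, 1, 1, 1, 1, 1, 1, 1

6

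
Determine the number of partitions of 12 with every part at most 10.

75

Systematic enumeration (by largest part, then next-largest, …) yields 75.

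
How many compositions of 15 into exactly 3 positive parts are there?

By stars and bars with positive parts, the count is C(14,2) = 91.

91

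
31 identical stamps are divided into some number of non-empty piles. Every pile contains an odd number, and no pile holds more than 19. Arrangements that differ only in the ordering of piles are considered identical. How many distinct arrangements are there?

316

Enumerating by decreasing first part gives 316 partitions in all.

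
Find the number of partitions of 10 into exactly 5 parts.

7

Enumerating:
6,1,1,1,1
5,2,1,1,1
4,3,1,1,1
4,2,2,1,1
3,3,2,1,1
3,2,2,2,1
2,2,2,2,2
That's 7 in total.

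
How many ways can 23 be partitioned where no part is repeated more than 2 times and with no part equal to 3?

Direct enumeration gives 186 partitions.

186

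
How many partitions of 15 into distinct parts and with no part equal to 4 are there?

They are:
15
14,1
13,2
12,3
12,2,1
11,3,1
10,5
10,3,2
9,6
9,5,1
9,3,2,1
8,7
8,6,1
8,5,2
7,6,2
7,5,3
7,5,2,1
6,5,3,1
That's 18 in total.

18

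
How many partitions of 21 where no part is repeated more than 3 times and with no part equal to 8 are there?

331

A full systematic count gives 331.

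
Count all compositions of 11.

1024

The number of compositions of n is 2^(n−1); here 2^10 = 1024.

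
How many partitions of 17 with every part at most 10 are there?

267

Counting exhaustively, 267 partitions satisfy the conditions.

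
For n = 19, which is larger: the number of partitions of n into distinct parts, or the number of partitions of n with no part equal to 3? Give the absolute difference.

205

Partitions of 19 into distinct parts: 54.
Partitions of 19 with no part equal to 3: 259.
|54 − 259| = 205.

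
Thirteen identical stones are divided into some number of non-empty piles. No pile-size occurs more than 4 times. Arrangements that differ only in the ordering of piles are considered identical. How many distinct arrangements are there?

Systematic enumeration (by largest part, then next-largest, …) yields 76.

76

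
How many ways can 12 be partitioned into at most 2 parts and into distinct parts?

Enumerating:
12
11, 1
10, 2
9, 3
8, 4
7, 5

6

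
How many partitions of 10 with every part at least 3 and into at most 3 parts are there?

Enumerating:
10
3 + 7
4 + 6
5 + 5
3 + 3 + 4

5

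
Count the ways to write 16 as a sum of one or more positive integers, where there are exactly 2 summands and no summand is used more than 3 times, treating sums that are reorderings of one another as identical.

8

The partitions of 16 that satisfy the conditions:
15,1
14,2
13,3
12,4
11,5
10,6
9,7
8,8
Counting gives 8.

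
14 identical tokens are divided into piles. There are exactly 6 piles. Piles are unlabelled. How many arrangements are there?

20

Listing the qualifying partitions of 14:
9,1,1,1,1,1
8,2,1,1,1,1
7,3,1,1,1,1
7,2,2,1,1,1
6,4,1,1,1,1
6,3,2,1,1,1
6,2,2,2,1,1
5,5,1,1,1,1
5,4,2,1,1,1
5,3,3,1,1,1
5,3,2,2,1,1
5,2,2,2,2,1
4,4,3,1,1,1
4,4,2,2,1,1
4,3,3,2,1,1
4,3,2,2,2,1
4,2,2,2,2,2
3,3,3,3,1,1
3,3,3,2,2,1
3,3,2,2,2,2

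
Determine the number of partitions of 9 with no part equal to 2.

They are:
9
8+1
7+1+1
6+3
6+1+1+1
5+4
5+3+1
5+1+1+1+1
4+4+1
4+3+1+1
4+1+1+1+1+1
3+3+3
3+3+1+1+1
3+1+1+1+1+1+1
1+1+1+1+1+1+1+1+1
That's 15 in total.

15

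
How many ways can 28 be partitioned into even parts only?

135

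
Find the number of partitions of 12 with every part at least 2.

21

Enumerating:
12
2, 10
3, 9
4, 8
2, 2, 8
5, 7
2, 3, 7
6, 6
2, 4, 6
3, 3, 6
2, 2, 2, 6
2, 5, 5
3, 4, 5
2, 2, 3, 5
4, 4, 4
2, 2, 4, 4
2, 3, 3, 4
2, 2, 2, 2, 4
3, 3, 3, 3
2, 2, 2, 3, 3
2, 2, 2, 2, 2, 2
That's 21 in total.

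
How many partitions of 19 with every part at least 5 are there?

10

The partitions of 19 that satisfy the conditions:
19
14+5
13+6
12+7
11+8
10+9
9+5+5
8+6+5
7+7+5
7+6+6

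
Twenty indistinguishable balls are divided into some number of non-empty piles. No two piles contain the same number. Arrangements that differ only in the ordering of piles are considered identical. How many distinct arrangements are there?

There are too many to list fully; the first 12 (by largest part) are:
20
19 + 1
18 + 2
17 + 3
17 + 2 + 1
16 + 4
16 + 3 + 1
15 + 5
15 + 4 + 1
15 + 3 + 2
14 + 6
14 + 5 + 1
…and 52 more, for 64 total.

64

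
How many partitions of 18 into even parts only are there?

30

There are too many to list fully; the first 12 (by largest part) are:
18
16, 2
14, 4
14, 2, 2
12, 6
12, 4, 2
12, 2, 2, 2
10, 8
10, 6, 2
10, 4, 4
10, 4, 2, 2
10, 2, 2, 2, 2
…and 18 more, for 30 total.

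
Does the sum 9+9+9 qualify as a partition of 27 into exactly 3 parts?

The parts sum to 27, and the condition 'there are exactly 3 summands' holds.

Yes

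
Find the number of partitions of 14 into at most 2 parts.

8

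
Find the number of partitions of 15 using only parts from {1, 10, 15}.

3

They are:
15
10, 1, 1, 1, 1, 1
1, 1, 1, 1, 1, 1, 1, 1, 1, 1, 1, 1, 1, 1, 1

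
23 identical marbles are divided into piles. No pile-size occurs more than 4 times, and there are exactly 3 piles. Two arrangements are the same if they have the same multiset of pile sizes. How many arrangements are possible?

44

A partial list (first 12 by largest part):
1 + 1 + 21
1 + 2 + 20
1 + 3 + 19
2 + 2 + 19
1 + 4 + 18
2 + 3 + 18
1 + 5 + 17
2 + 4 + 17
3 + 3 + 17
1 + 6 + 16
2 + 5 + 16
3 + 4 + 16
…and 32 more, for 44 total.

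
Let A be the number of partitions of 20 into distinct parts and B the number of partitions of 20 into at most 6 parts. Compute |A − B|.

218

Partitions of 20 into distinct parts: 64.
Partitions of 20 into at most 6 parts: 282.
|64 − 282| = 218.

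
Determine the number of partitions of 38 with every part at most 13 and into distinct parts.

195

Systematic enumeration (by largest part, then next-largest, …) yields 195.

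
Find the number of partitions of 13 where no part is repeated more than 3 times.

There are too many to list fully; the first 12 (by largest part) are:
13
12, 1
11, 2
11, 1, 1
10, 3
10, 2, 1
10, 1, 1, 1
9, 4
9, 3, 1
9, 2, 2
9, 2, 1, 1
8, 5
…and 52 more, for 64 total.

64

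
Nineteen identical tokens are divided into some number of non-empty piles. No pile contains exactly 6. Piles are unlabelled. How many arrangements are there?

389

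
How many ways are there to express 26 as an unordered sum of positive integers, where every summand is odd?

Direct enumeration gives 165 partitions.

165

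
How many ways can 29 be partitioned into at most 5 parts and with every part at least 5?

58

There are too many to list fully; the first 12 (by largest part) are:
29
5,24
6,23
7,22
8,21
9,20
10,19
5,5,19
11,18
5,6,18
12,17
5,7,17
…and 46 more, for 58 total.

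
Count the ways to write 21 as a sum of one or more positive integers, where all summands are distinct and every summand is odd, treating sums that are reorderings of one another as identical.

8

They are:
21
17+3+1
15+5+1
13+7+1
13+5+3
11+9+1
11+7+3
9+7+5
That's 8 in total.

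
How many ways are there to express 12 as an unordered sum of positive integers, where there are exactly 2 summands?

6

Enumerating:
11, 1
10, 2
9, 3
8, 4
7, 5
6, 6
Counting gives 6.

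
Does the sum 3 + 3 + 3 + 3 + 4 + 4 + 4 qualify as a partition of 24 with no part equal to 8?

Yes

The parts sum to 24, and the condition 'no summand equals 8' holds.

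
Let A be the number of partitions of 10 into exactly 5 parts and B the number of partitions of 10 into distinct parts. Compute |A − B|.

Partitions of 10 into exactly 5 parts: 7.
Partitions of 10 into distinct parts: 10.
|7 − 10| = 3.

3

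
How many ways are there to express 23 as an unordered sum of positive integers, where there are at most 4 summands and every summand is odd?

Listing the qualifying partitions of 23:
23
21, 1, 1
19, 3, 1
17, 5, 1
17, 3, 3
15, 7, 1
15, 5, 3
13, 9, 1
13, 7, 3
13, 5, 5
11, 11, 1
11, 9, 3
11, 7, 5
9, 9, 5
9, 7, 7
Counting gives 15.

15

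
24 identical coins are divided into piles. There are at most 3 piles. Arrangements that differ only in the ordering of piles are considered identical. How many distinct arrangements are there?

There are too many to list fully; the first 12 (by largest part) are:
24
23, 1
22, 2
22, 1, 1
21, 3
21, 2, 1
20, 4
20, 3, 1
20, 2, 2
19, 5
19, 4, 1
19, 3, 2
…and 49 more, for 61 total.

61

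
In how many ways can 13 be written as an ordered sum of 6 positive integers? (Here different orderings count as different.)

792

Equivalently, choose which 5 of the 12 gaps become plus signs: C(12,5) = 792.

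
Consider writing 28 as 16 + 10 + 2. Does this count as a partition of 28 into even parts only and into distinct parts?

Yes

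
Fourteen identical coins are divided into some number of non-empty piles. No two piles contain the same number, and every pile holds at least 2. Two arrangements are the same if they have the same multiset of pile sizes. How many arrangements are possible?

12

Enumerating:
14
12, 2
11, 3
10, 4
9, 5
9, 3, 2
8, 6
8, 4, 2
7, 5, 2
7, 4, 3
6, 5, 3
5, 4, 3, 2
That's 12 in total.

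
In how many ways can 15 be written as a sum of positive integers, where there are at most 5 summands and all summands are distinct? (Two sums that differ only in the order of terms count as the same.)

27

There are too many to list fully; the first 12 (by largest part) are:
15
14,1
13,2
12,3
12,2,1
11,4
11,3,1
10,5
10,4,1
10,3,2
9,6
9,5,1
…and 15 more, for 27 total.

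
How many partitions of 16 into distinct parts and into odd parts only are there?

Listing the qualifying partitions of 16:
15,1
13,3
11,5
9,7
7,5,3,1

5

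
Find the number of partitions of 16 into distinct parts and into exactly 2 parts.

Enumerating:
1, 15
2, 14
3, 13
4, 12
5, 11
6, 10
7, 9

7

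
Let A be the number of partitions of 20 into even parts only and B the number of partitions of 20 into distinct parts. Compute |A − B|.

Partitions of 20 into even parts only: 42.
Partitions of 20 into distinct parts: 64.
|42 − 64| = 22.

22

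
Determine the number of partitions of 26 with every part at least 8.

9

The partitions of 26 that satisfy the conditions:
26
18, 8
17, 9
16, 10
15, 11
14, 12
13, 13
10, 8, 8
9, 9, 8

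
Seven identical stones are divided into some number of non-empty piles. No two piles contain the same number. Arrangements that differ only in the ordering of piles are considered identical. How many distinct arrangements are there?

Enumerating:
7
6,1
5,2
4,3
4,2,1

5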